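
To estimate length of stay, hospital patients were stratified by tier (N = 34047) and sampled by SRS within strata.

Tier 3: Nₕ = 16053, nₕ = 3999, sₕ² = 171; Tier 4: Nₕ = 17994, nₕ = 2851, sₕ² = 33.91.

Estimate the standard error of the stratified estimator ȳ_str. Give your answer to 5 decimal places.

0.09967

Var(ȳ_str) = Σₕ Wₕ²(1 − fₕ)sₕ²/nₕ with Wₕ = Nₕ/N, N = 34047.
Tier 3: Wₕ = 0.47149529; term = 0.47149529²·(1 − 0.24911232)·171/3999 = 0.0071379647.
Tier 4: Wₕ = 0.52850471; term = 0.52850471²·(1 − 0.15844170)·33.91/2851 = 0.0027958413.
Sum = 0.009933806.
SE = √(0.009933806) = 0.09967.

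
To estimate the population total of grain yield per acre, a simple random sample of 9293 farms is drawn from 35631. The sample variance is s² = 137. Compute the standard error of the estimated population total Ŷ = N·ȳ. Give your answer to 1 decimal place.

3719.5

Var(Ŷ) = N²·Var(ȳ) = N²·(1 − n/N)·s²/n.
f = 9293/35631 = 0.26081221; Var(ȳ) = 0.73918779·137/9293 = 0.010897313.
Var(Ŷ) = 35631² · 0.010897313 = 1.3834882 × 10^7.
SE(Ŷ) = √(1.3834882 × 10^7) = 3719.5.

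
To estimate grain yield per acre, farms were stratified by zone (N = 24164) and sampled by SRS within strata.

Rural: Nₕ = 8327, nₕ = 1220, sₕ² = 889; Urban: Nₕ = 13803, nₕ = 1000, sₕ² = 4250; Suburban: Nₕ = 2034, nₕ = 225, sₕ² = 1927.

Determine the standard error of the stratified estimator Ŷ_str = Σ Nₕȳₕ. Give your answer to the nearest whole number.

Var(Ŷ_str) = Σₕ Nₕ²(1 − fₕ)sₕ²/nₕ.
Rural: 8327²·(1 − 1220/8327)·889/1220 = 4.3123779 × 10^7.
Urban: 13803²·(1 − 1000/13803)·4250/1000 = 7.5105919 × 10^8.
Suburban: 2034²·(1 − 225/2034)·1927/225 = 3.1512925 × 10^7.
Sum = 8.2569589 × 10^8.
SE = √(8.2569589 × 10^8) = 28735.

28735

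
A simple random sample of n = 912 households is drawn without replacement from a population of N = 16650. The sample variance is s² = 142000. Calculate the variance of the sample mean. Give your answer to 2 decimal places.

Under SRS without replacement, Var(ȳ) = (1 − f)·s²/n with f = n/N = 912/16650 = 0.05477477.
Var(ȳ) = (1 − 0.05477477)·142000/912 = 0.94522523·155.70175 = 147.17323.

147.17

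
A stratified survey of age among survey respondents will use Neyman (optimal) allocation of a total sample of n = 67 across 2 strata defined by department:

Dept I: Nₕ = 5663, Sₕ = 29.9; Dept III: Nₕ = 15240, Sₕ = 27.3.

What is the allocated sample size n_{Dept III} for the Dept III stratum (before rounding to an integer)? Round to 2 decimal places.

Neyman allocation: nₕ = n·NₕSₕ / Σⱼ NⱼSⱼ.
Σ NⱼSⱼ = 5663·29.9 + 15240·27.3 = 585375.7.
n_{Dept III} = 67·15240·27.3 / 585375.7 = 47.62.

47.62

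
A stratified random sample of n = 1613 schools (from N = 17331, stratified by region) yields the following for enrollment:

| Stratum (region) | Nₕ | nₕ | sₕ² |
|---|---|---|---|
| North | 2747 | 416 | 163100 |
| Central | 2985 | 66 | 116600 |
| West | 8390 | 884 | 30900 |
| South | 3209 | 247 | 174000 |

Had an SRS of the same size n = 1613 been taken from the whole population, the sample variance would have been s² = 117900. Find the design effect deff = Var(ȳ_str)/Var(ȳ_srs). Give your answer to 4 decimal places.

1.3460

Var(ȳ_str) = Σ Wₕ²(1−fₕ)sₕ²/nₕ with Wₕ = Nₕ/17331:
  North: (2747/17331)²·(1−416/2747)·163100/416 = 8.35823
  Central: (2985/17331)²·(1−66/2985)·116600/66 = 51.249048
  West: (8390/17331)²·(1−884/8390)·30900/884 = 7.328743
  South: (3209/17331)²·(1−247/3209)·174000/247 = 22.292554
  → Var(ȳ_str) = 89.228575.
Var(ȳ_srs) = (1 − 1613/17331)·117900/1613 = 66.290776.
deff = 89.228575 / 66.290776 = 1.3460.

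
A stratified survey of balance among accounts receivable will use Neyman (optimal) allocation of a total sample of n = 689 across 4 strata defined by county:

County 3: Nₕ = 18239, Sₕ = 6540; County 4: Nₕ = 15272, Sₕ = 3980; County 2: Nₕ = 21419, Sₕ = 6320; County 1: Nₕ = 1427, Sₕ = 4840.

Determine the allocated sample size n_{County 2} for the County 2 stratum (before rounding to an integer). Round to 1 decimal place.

289.3

Neyman allocation: nₕ = n·NₕSₕ / Σⱼ NⱼSⱼ.
Σ NⱼSⱼ = 18239·6540 + 15272·3980 + 21419·6320 + 1427·4840 = 3.2234038 × 10^8.
n_{County 2} = 689·21419·6320 / (3.2234038 × 10^8) = 289.3.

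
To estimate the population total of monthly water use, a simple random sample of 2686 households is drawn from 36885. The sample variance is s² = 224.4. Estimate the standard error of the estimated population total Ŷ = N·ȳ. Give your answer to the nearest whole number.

Var(Ŷ) = N²·Var(ȳ) = N²·(1 − n/N)·s²/n.
f = 2686/36885 = 0.07282093; Var(ȳ) = 0.92717907·224.4/2686 = 0.07746053.
Var(Ŷ) = 36885² · 0.07746053 = 1.053853 × 10^8.
SE(Ŷ) = √(1.053853 × 10^8) = 10266.

10266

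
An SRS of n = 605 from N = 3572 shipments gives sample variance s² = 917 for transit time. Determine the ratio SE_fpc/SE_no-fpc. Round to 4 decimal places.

f = n/N = 605/3572 = 0.16937290.
SE_no-fpc = √(s²/n) = 1.2311387; SE_fpc = √((1−f)s²/n) = 1.1220444.
Ratio = √(1−f) = 0.91138746.

0.9114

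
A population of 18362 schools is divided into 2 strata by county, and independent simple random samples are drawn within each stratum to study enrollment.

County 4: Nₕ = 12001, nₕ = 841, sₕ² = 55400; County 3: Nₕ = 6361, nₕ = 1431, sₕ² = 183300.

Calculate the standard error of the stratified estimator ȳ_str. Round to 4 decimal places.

Var(ȳ_str) = Σₕ Wₕ²(1 − fₕ)sₕ²/nₕ with Wₕ = Nₕ/N, N = 18362.
County 4: Wₕ = 0.65357804; term = 0.65357804²·(1 − 0.07007749)·55400/841 = 26.16709.
County 3: Wₕ = 0.34642196; term = 0.34642196²·(1 − 0.22496463)·183300/1431 = 11.913934.
Sum = 38.081024.
SE = √(38.081024) = 6.1710.

6.1710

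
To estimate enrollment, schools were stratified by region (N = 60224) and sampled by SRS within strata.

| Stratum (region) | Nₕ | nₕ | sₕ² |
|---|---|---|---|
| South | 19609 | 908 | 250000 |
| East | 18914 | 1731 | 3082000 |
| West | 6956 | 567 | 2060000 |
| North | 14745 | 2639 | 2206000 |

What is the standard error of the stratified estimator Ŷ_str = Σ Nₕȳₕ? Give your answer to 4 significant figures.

995100

Var(Ŷ_str) = Σₕ Nₕ²(1 − fₕ)sₕ²/nₕ.
South: 19609²·(1 − 908/19609)·250000/908 = 1.0096583 × 10^11.
East: 18914²·(1 − 1731/18914)·3082000/1731 = 5.7865264 × 10^11.
West: 6956²·(1 − 567/6956)·2060000/567 = 1.6146434 × 10^11.
North: 14745²·(1 − 2639/14745)·2206000/2639 = 1.4921468 × 10^11.
Sum = 9.9029749 × 10^11.
SE = √(9.9029749 × 10^11) = 995100.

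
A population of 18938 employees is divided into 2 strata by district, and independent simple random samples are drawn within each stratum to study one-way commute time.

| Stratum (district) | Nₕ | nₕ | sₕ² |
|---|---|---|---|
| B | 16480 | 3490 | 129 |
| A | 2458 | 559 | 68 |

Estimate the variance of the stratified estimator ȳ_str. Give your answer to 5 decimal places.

0.02365

Var(ȳ_str) = Σₕ Wₕ²(1 − fₕ)sₕ²/nₕ with Wₕ = Nₕ/N, N = 18938.
B: Wₕ = 0.87020805; term = 0.87020805²·(1 − 0.21177184)·129/3490 = 0.022062891.
A: Wₕ = 0.12979195; term = 0.12979195²·(1 − 0.22742067)·68/559 = 0.0015831998.
Sum = 0.023646091.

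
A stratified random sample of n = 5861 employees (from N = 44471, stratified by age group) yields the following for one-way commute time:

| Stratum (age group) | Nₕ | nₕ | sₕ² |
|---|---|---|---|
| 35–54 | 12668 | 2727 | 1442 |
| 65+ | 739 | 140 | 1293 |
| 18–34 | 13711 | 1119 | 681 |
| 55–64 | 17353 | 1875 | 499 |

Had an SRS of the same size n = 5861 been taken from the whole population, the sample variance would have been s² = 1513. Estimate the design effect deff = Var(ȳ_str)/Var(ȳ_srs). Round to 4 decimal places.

0.5578

Var(ȳ_str) = Σ Wₕ²(1−fₕ)sₕ²/nₕ with Wₕ = Nₕ/44471:
  35–54: (12668/44471)²·(1−2727/12668)·1442/2727 = 0.033671655
  65+: (739/44471)²·(1−140/739)·1293/140 = 0.002067226
  18–34: (13711/44471)²·(1−1119/13711)·681/1119 = 0.053128442
  55–64: (17353/44471)²·(1−1875/17353)·499/1875 = 0.03614389
  → Var(ȳ_str) = 0.12501121.
Var(ȳ_srs) = (1 − 5861/44471)·1513/5861 = 0.2241249.
deff = 0.12501121 / 0.2241249 = 0.5578.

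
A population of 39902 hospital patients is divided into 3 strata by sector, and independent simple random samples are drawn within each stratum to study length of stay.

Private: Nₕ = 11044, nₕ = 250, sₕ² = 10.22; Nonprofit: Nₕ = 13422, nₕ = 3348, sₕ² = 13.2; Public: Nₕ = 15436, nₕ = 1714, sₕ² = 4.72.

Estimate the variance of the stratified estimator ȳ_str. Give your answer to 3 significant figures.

Var(ȳ_str) = Σₕ Wₕ²(1 − fₕ)sₕ²/nₕ with Wₕ = Nₕ/N, N = 39902.
Private: Wₕ = 0.27677811; term = 0.27677811²·(1 − 0.02263673)·10.22/250 = 0.0030607677.
Nonprofit: Wₕ = 0.33637412; term = 0.33637412²·(1 − 0.24944122)·13.2/3348 = 3.3482535 × 10^-4.
Public: Wₕ = 0.38684778; term = 0.38684778²·(1 − 0.11103913)·4.72/1714 = 3.6634818 × 10^-4.
Sum = 0.0037619412.

0.00376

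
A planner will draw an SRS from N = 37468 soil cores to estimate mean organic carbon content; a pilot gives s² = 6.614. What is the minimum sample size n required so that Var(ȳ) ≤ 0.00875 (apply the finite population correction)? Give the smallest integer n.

Without fpc, n₀ = s²/D = 6.614/0.00875 = 755.8857.
With fpc, (1 − n/N)·s²/n ≤ D requires n ≥ n₀/(1 + n₀/N) = 755.8857/(1 + 755.8857/37468) = 740.9379.
Rounding up, n = 741.

741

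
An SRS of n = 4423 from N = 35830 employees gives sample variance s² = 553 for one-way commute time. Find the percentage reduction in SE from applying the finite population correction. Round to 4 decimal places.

f = n/N = 4423/35830 = 0.12344404.
SE_no-fpc = √(s²/n) = 0.35359336; SE_fpc = √((1−f)s²/n) = 0.33105025.
Ratio = √(1−f) = 0.93624567. Reduction = 100·(1 − 0.93624567) = 6.3754%.

6.3754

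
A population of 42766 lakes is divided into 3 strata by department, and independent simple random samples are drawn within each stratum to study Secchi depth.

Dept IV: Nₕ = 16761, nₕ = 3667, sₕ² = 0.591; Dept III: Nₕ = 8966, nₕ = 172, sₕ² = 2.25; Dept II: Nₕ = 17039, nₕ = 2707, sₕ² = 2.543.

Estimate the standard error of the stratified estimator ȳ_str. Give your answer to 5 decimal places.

Var(ȳ_str) = Σₕ Wₕ²(1 − fₕ)sₕ²/nₕ with Wₕ = Nₕ/N, N = 42766.
Dept IV: Wₕ = 0.39192349; term = 0.39192349²·(1 − 0.21878170)·0.591/3667 = 1.9339782 × 10^-5.
Dept III: Wₕ = 0.20965253; term = 0.20965253²·(1 − 0.01918358)·2.25/172 = 5.6395182 × 10^-4.
Dept II: Wₕ = 0.39842398; term = 0.39842398²·(1 − 0.15887083)·2.543/2707 = 1.2543298 × 10^-4.
Sum = 7.0872458 × 10^-4.
SE = √(7.0872458 × 10^-4) = 0.02662.

0.02662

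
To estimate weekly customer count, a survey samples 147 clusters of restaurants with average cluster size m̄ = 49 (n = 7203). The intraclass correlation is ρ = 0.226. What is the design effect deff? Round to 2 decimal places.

deff = 1 + (49 − 1)·0.226 = 1 + 10.848 = 11.848.

11.85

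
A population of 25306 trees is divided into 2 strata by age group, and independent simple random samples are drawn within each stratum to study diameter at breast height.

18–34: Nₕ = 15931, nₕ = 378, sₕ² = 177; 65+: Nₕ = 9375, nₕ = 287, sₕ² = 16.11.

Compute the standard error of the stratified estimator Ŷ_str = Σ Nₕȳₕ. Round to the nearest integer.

10991

Var(Ŷ_str) = Σₕ Nₕ²(1 − fₕ)sₕ²/nₕ.
18–34: 15931²·(1 − 378/15931)·177/378 = 1.1602155 × 10^8.
65+: 9375²·(1 − 287/9375)·16.11/287 = 4.7824808 × 10^6.
Sum = 1.2080403 × 10^8.
SE = √(1.2080403 × 10^8) = 10991.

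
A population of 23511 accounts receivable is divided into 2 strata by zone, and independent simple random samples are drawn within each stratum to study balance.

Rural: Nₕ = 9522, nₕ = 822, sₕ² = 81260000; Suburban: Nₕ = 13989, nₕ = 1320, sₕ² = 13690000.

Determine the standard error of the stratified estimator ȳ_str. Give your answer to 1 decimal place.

134.7

Var(ȳ_str) = Σₕ Wₕ²(1 − fₕ)sₕ²/nₕ with Wₕ = Nₕ/N, N = 23511.
Rural: Wₕ = 0.40500191; term = 0.40500191²·(1 − 0.08632640)·81260000/822 = 14815.292.
Suburban: Wₕ = 0.59499809; term = 0.59499809²·(1 − 0.09435985)·13690000/1320 = 3325.1889.
Sum = 18140.481.
SE = √(18140.481) = 134.7.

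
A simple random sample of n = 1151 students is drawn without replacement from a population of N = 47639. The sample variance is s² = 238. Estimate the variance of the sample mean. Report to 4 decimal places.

0.2018

Under SRS without replacement, Var(ȳ) = (1 − f)·s²/n with f = n/N = 1151/47639 = 0.02416088.
Var(ȳ) = (1 − 0.02416088)·238/1151 = 0.97583912·0.20677672 = 0.20178081.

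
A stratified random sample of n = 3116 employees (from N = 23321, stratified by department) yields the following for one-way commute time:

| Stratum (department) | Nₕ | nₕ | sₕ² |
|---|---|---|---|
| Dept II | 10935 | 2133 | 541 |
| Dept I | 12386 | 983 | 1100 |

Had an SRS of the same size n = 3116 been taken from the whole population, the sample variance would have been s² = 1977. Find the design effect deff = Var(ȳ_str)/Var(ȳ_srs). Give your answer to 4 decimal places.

Var(ȳ_str) = Σ Wₕ²(1−fₕ)sₕ²/nₕ with Wₕ = Nₕ/23321:
  Dept II: (10935/23321)²·(1−2133/10935)·541/2133 = 0.044886136
  Dept I: (12386/23321)²·(1−983/12386)·1100/983 = 0.29059961
  → Var(ȳ_str) = 0.33548575.
Var(ȳ_srs) = (1 − 3116/23321)·1977/3116 = 0.54969389.
deff = 0.33548575 / 0.54969389 = 0.6103.

0.6103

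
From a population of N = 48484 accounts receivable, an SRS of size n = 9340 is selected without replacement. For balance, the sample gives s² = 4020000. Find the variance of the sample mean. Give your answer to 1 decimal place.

Under SRS without replacement, Var(ȳ) = (1 − f)·s²/n with f = n/N = 9340/48484 = 0.19264087.
Var(ȳ) = (1 − 0.19264087)·4020000/9340 = 0.80735913·430.40685 = 347.4929.

347.5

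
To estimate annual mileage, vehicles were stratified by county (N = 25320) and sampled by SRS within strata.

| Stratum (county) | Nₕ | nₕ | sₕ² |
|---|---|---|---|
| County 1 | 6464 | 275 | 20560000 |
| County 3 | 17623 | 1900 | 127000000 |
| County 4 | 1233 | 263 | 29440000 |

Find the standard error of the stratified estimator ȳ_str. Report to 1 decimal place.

Var(ȳ_str) = Σₕ Wₕ²(1 − fₕ)sₕ²/nₕ with Wₕ = Nₕ/N, N = 25320.
County 1: Wₕ = 0.25529226; term = 0.25529226²·(1 − 0.04254332)·20560000/275 = 4665.3566.
County 3: Wₕ = 0.69601106; term = 0.69601106²·(1 − 0.10781365)·127000000/1900 = 28889.363.
County 4: Wₕ = 0.04869668; term = 0.04869668²·(1 − 0.21330089)·29440000/263 = 208.82835.
Sum = 33763.548.
SE = √(33763.548) = 183.7.

183.7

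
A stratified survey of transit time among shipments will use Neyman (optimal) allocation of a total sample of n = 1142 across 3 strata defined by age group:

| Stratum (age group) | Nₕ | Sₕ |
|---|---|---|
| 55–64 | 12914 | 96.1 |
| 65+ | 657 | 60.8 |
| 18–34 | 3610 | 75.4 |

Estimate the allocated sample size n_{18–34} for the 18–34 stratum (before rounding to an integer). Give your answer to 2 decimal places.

Neyman allocation: nₕ = n·NₕSₕ / Σⱼ NⱼSⱼ.
Σ NⱼSⱼ = 12914·96.1 + 657·60.8 + 3610·75.4 = 1.553175 × 10^6.
n_{18–34} = 1142·3610·75.4 / (1.553175 × 10^6) = 200.14.

200.14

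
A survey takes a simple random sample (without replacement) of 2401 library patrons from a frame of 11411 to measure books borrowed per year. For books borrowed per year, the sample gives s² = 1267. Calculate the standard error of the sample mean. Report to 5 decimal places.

Under SRS without replacement, Var(ȳ) = (1 − f)·s²/n with f = n/N = 2401/11411 = 0.21041101.
Var(ȳ) = (1 − 0.21041101)·1267/2401 = 0.78958899·0.52769679 = 0.41666358.
SE(ȳ) = √(0.41666358) = 0.64549.

0.64549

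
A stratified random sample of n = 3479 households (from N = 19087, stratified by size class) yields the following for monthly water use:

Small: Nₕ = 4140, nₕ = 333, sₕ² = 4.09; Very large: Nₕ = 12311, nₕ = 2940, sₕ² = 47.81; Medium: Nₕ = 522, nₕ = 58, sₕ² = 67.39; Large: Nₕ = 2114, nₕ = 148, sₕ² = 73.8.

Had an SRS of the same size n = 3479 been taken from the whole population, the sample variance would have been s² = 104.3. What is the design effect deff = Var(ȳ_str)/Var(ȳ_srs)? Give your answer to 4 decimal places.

0.4953

Var(ȳ_str) = Σ Wₕ²(1−fₕ)sₕ²/nₕ with Wₕ = Nₕ/19087:
  Small: (4140/19087)²·(1−333/4140)·4.09/333 = 5.3135766 × 10^-4
  Very large: (12311/19087)²·(1−2940/12311)·47.81/2940 = 0.0051496218
  Medium: (522/19087)²·(1−58/522)·67.39/58 = 7.7246818 × 10^-4
  Large: (2114/19087)²·(1−148/2114)·73.8/148 = 0.0056886314
  → Var(ȳ_str) = 0.012142079.
Var(ȳ_srs) = (1 − 3479/19087)·104.3/3479 = 0.024515427.
deff = 0.012142079 / 0.024515427 = 0.4953.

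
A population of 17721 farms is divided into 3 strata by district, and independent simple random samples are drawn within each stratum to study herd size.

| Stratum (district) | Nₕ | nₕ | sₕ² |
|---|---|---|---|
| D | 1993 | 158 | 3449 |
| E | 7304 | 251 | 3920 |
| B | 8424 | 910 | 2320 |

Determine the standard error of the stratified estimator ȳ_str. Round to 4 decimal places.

Var(ȳ_str) = Σₕ Wₕ²(1 − fₕ)sₕ²/nₕ with Wₕ = Nₕ/N, N = 17721.
D: Wₕ = 0.11246544; term = 0.11246544²·(1 − 0.07927747)·3449/158 = 0.25421608.
E: Wₕ = 0.41216636; term = 0.41216636²·(1 − 0.03436473)·3920/251 = 2.5619494.
B: Wₕ = 0.47536821; term = 0.47536821²·(1 − 0.10802469)·2320/910 = 0.5138776.
Sum = 3.3300431.
SE = √(3.3300431) = 1.8248.

1.8248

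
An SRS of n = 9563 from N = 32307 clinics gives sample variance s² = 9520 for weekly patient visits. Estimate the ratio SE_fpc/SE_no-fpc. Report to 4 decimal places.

0.8390

f = n/N = 9563/32307 = 0.29600396.
SE_no-fpc = √(s²/n) = 0.99774922; SE_fpc = √((1−f)s²/n) = 0.83715621.
Ratio = √(1−f) = 0.83904472.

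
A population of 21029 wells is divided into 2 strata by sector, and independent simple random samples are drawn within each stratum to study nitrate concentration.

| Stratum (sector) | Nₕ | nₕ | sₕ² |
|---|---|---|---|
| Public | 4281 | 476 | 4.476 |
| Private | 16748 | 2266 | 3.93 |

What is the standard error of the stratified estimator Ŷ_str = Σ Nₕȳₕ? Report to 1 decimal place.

Var(Ŷ_str) = Σₕ Nₕ²(1 − fₕ)sₕ²/nₕ.
Public: 4281²·(1 − 476/4281)·4.476/476 = 153173.28.
Private: 16748²·(1 − 2266/16748)·3.93/2266 = 420653.14.
Sum = 573826.42.
SE = √(573826.42) = 757.5.

757.5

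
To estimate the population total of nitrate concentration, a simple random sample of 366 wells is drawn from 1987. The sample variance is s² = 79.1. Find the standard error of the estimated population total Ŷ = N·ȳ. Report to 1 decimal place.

Var(Ŷ) = N²·Var(ȳ) = N²·(1 − n/N)·s²/n.
f = 366/1987 = 0.18419728; Var(ȳ) = 0.81580272·79.1/366 = 0.17631146.
Var(Ŷ) = 1987² · 0.17631146 = 696107.44.
SE(Ŷ) = √(696107.44) = 834.3.

834.3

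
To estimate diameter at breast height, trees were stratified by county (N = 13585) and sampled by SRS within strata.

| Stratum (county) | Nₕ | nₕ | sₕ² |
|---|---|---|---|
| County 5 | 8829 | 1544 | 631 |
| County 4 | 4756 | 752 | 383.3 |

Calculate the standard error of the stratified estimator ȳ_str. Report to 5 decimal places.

0.44162

Var(ȳ_str) = Σₕ Wₕ²(1 − fₕ)sₕ²/nₕ with Wₕ = Nₕ/N, N = 13585.
County 5: Wₕ = 0.64990799; term = 0.64990799²·(1 − 0.17487824)·631/1544 = 0.14243078.
County 4: Wₕ = 0.35009201; term = 0.35009201²·(1 − 0.15811606)·383.3/752 = 0.05259417.
Sum = 0.19502495.
SE = √(0.19502495) = 0.44162.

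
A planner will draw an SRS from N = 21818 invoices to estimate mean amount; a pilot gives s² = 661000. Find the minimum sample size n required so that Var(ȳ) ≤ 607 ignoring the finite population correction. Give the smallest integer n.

1089

Without fpc, n₀ = s²/D = 661000/607 = 1088.9621.
Rounding up, n = 1089.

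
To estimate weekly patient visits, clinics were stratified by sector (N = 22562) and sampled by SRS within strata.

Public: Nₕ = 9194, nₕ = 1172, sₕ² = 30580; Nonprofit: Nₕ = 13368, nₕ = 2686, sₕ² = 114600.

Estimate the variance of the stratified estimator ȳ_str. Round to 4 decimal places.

15.7490

Var(ȳ_str) = Σₕ Wₕ²(1 − fₕ)sₕ²/nₕ with Wₕ = Nₕ/N, N = 22562.
Public: Wₕ = 0.40749934; term = 0.40749934²·(1 − 0.12747444)·30580/1172 = 3.7804355.
Nonprofit: Wₕ = 0.59250066; term = 0.59250066²·(1 − 0.20092759)·114600/2686 = 11.968575.
Sum = 15.749011.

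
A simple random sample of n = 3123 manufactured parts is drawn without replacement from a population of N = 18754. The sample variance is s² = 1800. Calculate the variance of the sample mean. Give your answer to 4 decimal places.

0.4804

Under SRS without replacement, Var(ȳ) = (1 − f)·s²/n with f = n/N = 3123/18754 = 0.16652447.
Var(ȳ) = (1 − 0.16652447)·1800/3123 = 0.83347553·0.57636888 = 0.48038935.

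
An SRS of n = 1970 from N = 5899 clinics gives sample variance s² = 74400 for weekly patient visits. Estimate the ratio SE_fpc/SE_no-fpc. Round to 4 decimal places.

f = n/N = 1970/5899 = 0.33395491.
SE_no-fpc = √(s²/n) = 6.1454453; SE_fpc = √((1−f)s²/n) = 5.0153953.
Ratio = √(1−f) = 0.81611586.

0.8161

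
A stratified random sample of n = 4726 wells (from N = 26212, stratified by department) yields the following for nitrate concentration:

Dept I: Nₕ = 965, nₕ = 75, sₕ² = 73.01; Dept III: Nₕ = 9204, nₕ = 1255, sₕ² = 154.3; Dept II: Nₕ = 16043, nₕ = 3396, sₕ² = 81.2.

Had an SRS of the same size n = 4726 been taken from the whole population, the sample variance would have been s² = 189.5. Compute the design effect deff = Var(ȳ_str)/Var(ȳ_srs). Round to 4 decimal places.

0.6502

Var(ȳ_str) = Σ Wₕ²(1−fₕ)sₕ²/nₕ with Wₕ = Nₕ/26212:
  Dept I: (965/26212)²·(1−75/965)·73.01/75 = 0.0012168529
  Dept III: (9204/26212)²·(1−1255/9204)·154.3/1255 = 0.01309215
  Dept II: (16043/26212)²·(1−3396/16043)·81.2/3396 = 0.0070609174
  → Var(ȳ_str) = 0.02136992.
Var(ȳ_srs) = (1 − 4726/26212)·189.5/4726 = 0.032867821.
deff = 0.02136992 / 0.032867821 = 0.6502.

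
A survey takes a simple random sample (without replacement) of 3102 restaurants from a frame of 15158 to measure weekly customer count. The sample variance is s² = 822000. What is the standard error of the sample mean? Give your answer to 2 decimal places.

14.52

Under SRS without replacement, Var(ȳ) = (1 − f)·s²/n with f = n/N = 3102/15158 = 0.20464441.
Var(ȳ) = (1 − 0.20464441)·822000/3102 = 0.79535559·264.99033 = 210.76154.
SE(ȳ) = √(210.76154) = 14.52.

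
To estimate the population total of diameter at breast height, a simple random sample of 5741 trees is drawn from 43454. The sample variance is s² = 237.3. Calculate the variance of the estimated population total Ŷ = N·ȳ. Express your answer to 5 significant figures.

Var(Ŷ) = N²·Var(ȳ) = N²·(1 − n/N)·s²/n.
f = 5741/43454 = 0.13211672; Var(ȳ) = 0.86788328·237.3/5741 = 0.035873315.
Var(Ŷ) = 43454² · 0.035873315 = 6.7737791 × 10^7.

6.7738 × 10^7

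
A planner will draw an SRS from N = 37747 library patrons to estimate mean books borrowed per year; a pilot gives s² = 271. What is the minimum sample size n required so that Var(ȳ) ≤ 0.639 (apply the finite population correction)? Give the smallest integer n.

Without fpc, n₀ = s²/D = 271/0.639 = 424.1002.
With fpc, (1 − n/N)·s²/n ≤ D requires n ≥ n₀/(1 + n₀/N) = 424.1002/(1 + 424.1002/37747) = 419.3882.
Rounding up, n = 420.

420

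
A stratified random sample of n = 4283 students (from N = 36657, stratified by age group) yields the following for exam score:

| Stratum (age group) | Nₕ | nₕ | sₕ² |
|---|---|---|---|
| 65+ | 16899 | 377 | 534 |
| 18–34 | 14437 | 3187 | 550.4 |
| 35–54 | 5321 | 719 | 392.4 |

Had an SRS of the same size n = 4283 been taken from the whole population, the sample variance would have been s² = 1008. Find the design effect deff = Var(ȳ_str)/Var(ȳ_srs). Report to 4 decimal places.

Var(ȳ_str) = Σ Wₕ²(1−fₕ)sₕ²/nₕ with Wₕ = Nₕ/36657:
  65+: (16899/36657)²·(1−377/16899)·534/377 = 0.29431317
  18–34: (14437/36657)²·(1−3187/14437)·550.4/3187 = 0.020874304
  35–54: (5321/36657)²·(1−719/5321)·392.4/719 = 0.009945489
  → Var(ȳ_str) = 0.32513296.
Var(ȳ_srs) = (1 − 4283/36657)·1008/4283 = 0.2078509.
deff = 0.32513296 / 0.2078509 = 1.5643.

1.5643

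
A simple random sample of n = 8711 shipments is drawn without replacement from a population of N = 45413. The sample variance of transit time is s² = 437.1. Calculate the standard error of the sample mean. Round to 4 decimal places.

0.2014

Under SRS without replacement, Var(ȳ) = (1 − f)·s²/n with f = n/N = 8711/45413 = 0.19181732.
Var(ȳ) = (1 − 0.19181732)·437.1/8711 = 0.80818268·0.050177936 = 0.040552939.
SE(ȳ) = √(0.040552939) = 0.2014.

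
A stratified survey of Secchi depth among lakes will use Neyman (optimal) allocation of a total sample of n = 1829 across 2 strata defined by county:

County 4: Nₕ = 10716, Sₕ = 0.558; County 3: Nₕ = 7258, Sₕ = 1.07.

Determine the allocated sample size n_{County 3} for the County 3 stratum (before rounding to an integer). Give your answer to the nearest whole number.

1033

Neyman allocation: nₕ = n·NₕSₕ / Σⱼ NⱼSⱼ.
Σ NⱼSⱼ = 10716·0.558 + 7258·1.07 = 13745.588.
n_{County 3} = 1829·7258·1.07 / 13745.588 = 1033.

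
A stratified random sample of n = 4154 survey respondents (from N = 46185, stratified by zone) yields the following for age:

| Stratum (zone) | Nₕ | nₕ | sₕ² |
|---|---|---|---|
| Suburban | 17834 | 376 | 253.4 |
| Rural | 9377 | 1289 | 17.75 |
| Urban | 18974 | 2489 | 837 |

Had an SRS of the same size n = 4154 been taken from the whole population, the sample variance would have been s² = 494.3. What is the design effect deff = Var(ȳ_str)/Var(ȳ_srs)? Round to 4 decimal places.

Var(ȳ_str) = Σ Wₕ²(1−fₕ)sₕ²/nₕ with Wₕ = Nₕ/46185:
  Suburban: (17834/46185)²·(1−376/17834)·253.4/376 = 0.098369422
  Rural: (9377/46185)²·(1−1289/9377)·17.75/1289 = 4.8960811 × 10^-4
  Urban: (18974/46185)²·(1−2489/18974)·837/2489 = 0.049311307
  → Var(ȳ_str) = 0.14817034.
Var(ȳ_srs) = (1 − 4154/46185)·494.3/4154 = 0.10829113.
deff = 0.14817034 / 0.10829113 = 1.3683.

1.3683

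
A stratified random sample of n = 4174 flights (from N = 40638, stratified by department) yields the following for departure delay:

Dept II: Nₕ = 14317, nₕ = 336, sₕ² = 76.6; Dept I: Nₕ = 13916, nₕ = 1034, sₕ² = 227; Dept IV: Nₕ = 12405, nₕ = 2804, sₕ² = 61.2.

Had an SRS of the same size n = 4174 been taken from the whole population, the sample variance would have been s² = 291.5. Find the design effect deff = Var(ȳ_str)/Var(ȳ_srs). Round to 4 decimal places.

0.8464

Var(ȳ_str) = Σ Wₕ²(1−fₕ)sₕ²/nₕ with Wₕ = Nₕ/40638:
  Dept II: (14317/40638)²·(1−336/14317)·76.6/336 = 0.027632177
  Dept I: (13916/40638)²·(1−1034/13916)·227/1034 = 0.023830787
  Dept IV: (12405/40638)²·(1−2804/12405)·61.2/2804 = 0.0015740626
  → Var(ȳ_str) = 0.053037027.
Var(ȳ_srs) = (1 − 4174/40638)·291.5/4174 = 0.062663998.
deff = 0.053037027 / 0.062663998 = 0.8464.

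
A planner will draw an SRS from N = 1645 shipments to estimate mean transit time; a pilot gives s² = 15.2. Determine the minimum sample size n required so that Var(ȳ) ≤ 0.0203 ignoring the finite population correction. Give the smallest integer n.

749

Without fpc, n₀ = s²/D = 15.2/0.0203 = 748.7685.
Rounding up, n = 749.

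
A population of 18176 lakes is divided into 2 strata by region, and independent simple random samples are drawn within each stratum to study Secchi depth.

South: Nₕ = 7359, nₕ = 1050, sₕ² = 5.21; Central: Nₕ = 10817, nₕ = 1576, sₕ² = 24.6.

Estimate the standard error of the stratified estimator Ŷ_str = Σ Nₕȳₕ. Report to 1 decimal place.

1338.2

Var(Ŷ_str) = Σₕ Nₕ²(1 − fₕ)sₕ²/nₕ.
South: 7359²·(1 − 1050/7359)·5.21/1050 = 230370.97.
Central: 10817²·(1 − 1576/10817)·24.6/1576 = 1.5602877 × 10^6.
Sum = 1.7906587 × 10^6.
SE = √(1.7906587 × 10^6) = 1338.2.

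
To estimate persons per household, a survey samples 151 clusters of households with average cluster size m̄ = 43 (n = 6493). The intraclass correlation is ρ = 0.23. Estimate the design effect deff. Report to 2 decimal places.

10.66

deff = 1 + (43 − 1)·0.23 = 1 + 9.66 = 10.66.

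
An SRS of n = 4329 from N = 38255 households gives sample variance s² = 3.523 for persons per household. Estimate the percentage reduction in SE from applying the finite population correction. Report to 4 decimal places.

f = n/N = 4329/38255 = 0.11316168.
SE_no-fpc = √(s²/n) = 0.028527422; SE_fpc = √((1−f)s²/n) = 0.026864871.
Ratio = √(1−f) = 0.94172094. Reduction = 100·(1 − 0.94172094) = 5.8279%.

5.8279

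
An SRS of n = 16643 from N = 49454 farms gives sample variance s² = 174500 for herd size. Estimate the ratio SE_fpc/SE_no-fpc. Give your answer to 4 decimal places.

0.8145

f = n/N = 16643/49454 = 0.33653496.
SE_no-fpc = √(s²/n) = 3.2380378; SE_fpc = √((1−f)s²/n) = 2.6374907.
Ratio = √(1−f) = 0.81453363.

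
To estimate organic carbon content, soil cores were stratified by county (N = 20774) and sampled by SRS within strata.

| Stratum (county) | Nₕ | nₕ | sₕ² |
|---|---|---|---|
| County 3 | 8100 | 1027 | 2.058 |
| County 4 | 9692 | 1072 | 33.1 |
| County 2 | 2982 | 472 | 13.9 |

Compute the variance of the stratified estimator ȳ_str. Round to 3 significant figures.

0.00675

Var(ȳ_str) = Σₕ Wₕ²(1 − fₕ)sₕ²/nₕ with Wₕ = Nₕ/N, N = 20774.
County 3: Wₕ = 0.38991047; term = 0.38991047²·(1 − 0.12679012)·2.058/1027 = 2.6602555 × 10^-4.
County 4: Wₕ = 0.46654472; term = 0.46654472²·(1 − 0.11060669)·33.1/1072 = 0.005977418.
County 2: Wₕ = 0.14354482; term = 0.14354482²·(1 − 0.15828303)·13.9/472 = 5.1075651 × 10^-4.
Sum = 0.0067542001.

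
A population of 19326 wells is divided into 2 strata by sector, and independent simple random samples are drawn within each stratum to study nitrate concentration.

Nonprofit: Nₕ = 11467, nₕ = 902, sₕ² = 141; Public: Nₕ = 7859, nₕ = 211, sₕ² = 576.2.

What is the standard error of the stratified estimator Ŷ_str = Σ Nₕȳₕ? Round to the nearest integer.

13531

Var(Ŷ_str) = Σₕ Nₕ²(1 − fₕ)sₕ²/nₕ.
Nonprofit: 11467²·(1 − 902/11467)·141/902 = 1.8937903 × 10^7.
Public: 7859²·(1 − 211/7859)·576.2/211 = 1.641368 × 10^8.
Sum = 1.830747 × 10^8.
SE = √(1.830747 × 10^8) = 13531.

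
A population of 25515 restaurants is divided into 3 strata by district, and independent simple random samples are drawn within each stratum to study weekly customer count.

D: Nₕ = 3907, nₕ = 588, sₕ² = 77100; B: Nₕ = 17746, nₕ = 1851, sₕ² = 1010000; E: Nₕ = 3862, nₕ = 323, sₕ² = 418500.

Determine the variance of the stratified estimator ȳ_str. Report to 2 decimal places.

Var(ȳ_str) = Σₕ Wₕ²(1 − fₕ)sₕ²/nₕ with Wₕ = Nₕ/N, N = 25515.
D: Wₕ = 0.15312561; term = 0.15312561²·(1 − 0.15049910)·77100/588 = 2.6117799.
B: Wₕ = 0.69551244; term = 0.69551244²·(1 − 0.10430520)·1010000/1851 = 236.42033.
E: Wₕ = 0.15136194; term = 0.15136194²·(1 − 0.08363542)·418500/323 = 27.201611.
Sum = 266.23372.

266.23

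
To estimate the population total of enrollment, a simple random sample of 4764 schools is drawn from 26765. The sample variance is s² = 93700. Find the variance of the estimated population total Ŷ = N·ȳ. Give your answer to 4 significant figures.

1.158 × 10^10

Var(Ŷ) = N²·Var(ȳ) = N²·(1 − n/N)·s²/n.
f = 4764/26765 = 0.17799365; Var(ȳ) = 0.82200635·93700/4764 = 16.167505.
Var(Ŷ) = 26765² · 16.167505 = 1.1581838 × 10^10.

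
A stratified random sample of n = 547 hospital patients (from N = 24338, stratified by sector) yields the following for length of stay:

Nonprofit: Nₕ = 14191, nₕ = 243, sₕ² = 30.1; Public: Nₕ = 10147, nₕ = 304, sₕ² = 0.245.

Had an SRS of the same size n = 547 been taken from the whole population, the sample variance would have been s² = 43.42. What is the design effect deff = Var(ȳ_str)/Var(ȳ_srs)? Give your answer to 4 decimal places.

0.5352

Var(ȳ_str) = Σ Wₕ²(1−fₕ)sₕ²/nₕ with Wₕ = Nₕ/24338:
  Nonprofit: (14191/24338)²·(1−243/14191)·30.1/243 = 0.041391902
  Public: (10147/24338)²·(1−304/10147)·0.245/304 = 1.3589012 × 10^-4
  → Var(ȳ_str) = 0.041527792.
Var(ȳ_srs) = (1 − 547/24338)·43.42/547 = 0.077594386.
deff = 0.041527792 / 0.077594386 = 0.5352.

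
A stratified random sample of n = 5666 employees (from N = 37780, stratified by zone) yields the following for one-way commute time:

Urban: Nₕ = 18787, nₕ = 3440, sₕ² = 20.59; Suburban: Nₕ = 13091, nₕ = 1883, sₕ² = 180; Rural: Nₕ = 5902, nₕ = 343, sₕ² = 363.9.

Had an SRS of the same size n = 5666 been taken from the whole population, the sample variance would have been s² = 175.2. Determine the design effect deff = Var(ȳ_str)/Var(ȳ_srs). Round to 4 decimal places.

Var(ȳ_str) = Σ Wₕ²(1−fₕ)sₕ²/nₕ with Wₕ = Nₕ/37780:
  Urban: (18787/37780)²·(1−3440/18787)·20.59/3440 = 0.0012090797
  Suburban: (13091/37780)²·(1−1883/13091)·180/1883 = 0.0098265082
  Rural: (5902/37780)²·(1−343/5902)·363.9/343 = 0.024387086
  → Var(ȳ_str) = 0.035422674.
Var(ȳ_srs) = (1 − 5666/37780)·175.2/5666 = 0.026283911.
deff = 0.035422674 / 0.026283911 = 1.3477.

1.3477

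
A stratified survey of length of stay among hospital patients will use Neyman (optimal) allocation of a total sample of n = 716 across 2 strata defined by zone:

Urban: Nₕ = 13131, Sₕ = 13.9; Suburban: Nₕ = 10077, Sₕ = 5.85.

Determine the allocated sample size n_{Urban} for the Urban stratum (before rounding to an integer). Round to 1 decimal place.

Neyman allocation: nₕ = n·NₕSₕ / Σⱼ NⱼSⱼ.
Σ NⱼSⱼ = 13131·13.9 + 10077·5.85 = 241471.35.
n_{Urban} = 716·13131·13.9 / 241471.35 = 541.2.

541.2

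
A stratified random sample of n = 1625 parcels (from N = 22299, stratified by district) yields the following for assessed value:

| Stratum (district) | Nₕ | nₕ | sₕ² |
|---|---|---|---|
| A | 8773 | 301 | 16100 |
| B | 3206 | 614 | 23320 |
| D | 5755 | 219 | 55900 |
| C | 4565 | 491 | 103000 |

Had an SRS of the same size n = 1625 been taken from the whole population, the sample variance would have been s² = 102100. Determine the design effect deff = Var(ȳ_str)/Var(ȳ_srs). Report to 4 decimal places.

Var(ȳ_str) = Σ Wₕ²(1−fₕ)sₕ²/nₕ with Wₕ = Nₕ/22299:
  A: (8773/22299)²·(1−301/8773)·16100/301 = 7.9950776
  B: (3206/22299)²·(1−614/3206)·23320/614 = 0.63472838
  D: (5755/22299)²·(1−219/5755)·55900/219 = 16.35454
  C: (4565/22299)²·(1−491/4565)·103000/491 = 7.8459722
  → Var(ȳ_str) = 32.830318.
Var(ȳ_srs) = (1 − 1625/22299)·102100/1625 = 58.252089.
deff = 32.830318 / 58.252089 = 0.5636.

0.5636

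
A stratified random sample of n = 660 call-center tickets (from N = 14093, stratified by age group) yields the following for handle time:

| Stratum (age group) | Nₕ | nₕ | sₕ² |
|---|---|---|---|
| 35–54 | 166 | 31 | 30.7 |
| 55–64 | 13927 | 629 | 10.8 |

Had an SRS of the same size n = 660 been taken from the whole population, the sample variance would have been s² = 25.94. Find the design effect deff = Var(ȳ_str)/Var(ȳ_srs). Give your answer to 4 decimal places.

Var(ȳ_str) = Σ Wₕ²(1−fₕ)sₕ²/nₕ with Wₕ = Nₕ/14093:
  35–54: (166/14093)²·(1−31/166)·30.7/31 = 1.1174076 × 10^-4
  55–64: (13927/14093)²·(1−629/13927)·10.8/629 = 0.016010692
  → Var(ȳ_str) = 0.016122433.
Var(ȳ_srs) = (1 − 660/14093)·25.94/660 = 0.0374624.
deff = 0.016122433 / 0.0374624 = 0.4304.

0.4304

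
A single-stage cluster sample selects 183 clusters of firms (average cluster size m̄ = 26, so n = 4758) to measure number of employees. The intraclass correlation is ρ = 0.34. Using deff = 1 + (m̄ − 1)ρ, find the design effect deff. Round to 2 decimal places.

9.50

deff = 1 + (26 − 1)·0.34 = 1 + 8.5 = 9.5.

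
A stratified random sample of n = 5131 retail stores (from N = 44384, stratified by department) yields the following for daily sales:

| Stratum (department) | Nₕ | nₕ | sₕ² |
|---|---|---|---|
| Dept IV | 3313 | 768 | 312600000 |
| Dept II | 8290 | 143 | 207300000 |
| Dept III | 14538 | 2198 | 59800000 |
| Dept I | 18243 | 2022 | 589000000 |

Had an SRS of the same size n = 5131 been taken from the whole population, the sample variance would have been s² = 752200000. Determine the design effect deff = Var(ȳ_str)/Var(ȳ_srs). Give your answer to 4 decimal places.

0.7534

Var(ȳ_str) = Σ Wₕ²(1−fₕ)sₕ²/nₕ with Wₕ = Nₕ/44384:
  Dept IV: (3313/44384)²·(1−768/3313)·312600000/768 = 1742.1442
  Dept II: (8290/44384)²·(1−143/8290)·207300000/143 = 49700.715
  Dept III: (14538/44384)²·(1−2198/14538)·59800000/2198 = 2477.6528
  Dept I: (18243/44384)²·(1−2022/18243)·589000000/2022 = 43757.767
  → Var(ȳ_str) = 97678.279.
Var(ȳ_srs) = (1 − 5131/44384)·752200000/5131 = 129651.55.
deff = 97678.279 / 129651.55 = 0.7534.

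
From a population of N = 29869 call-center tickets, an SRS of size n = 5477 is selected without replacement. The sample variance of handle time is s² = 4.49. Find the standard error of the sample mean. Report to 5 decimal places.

Under SRS without replacement, Var(ȳ) = (1 − f)·s²/n with f = n/N = 5477/29869 = 0.18336737.
Var(ȳ) = (1 − 0.18336737)·4.49/5477 = 0.81663263·8.1979186 × 10^-4 = 6.6946878 × 10^-4.
SE(ȳ) = √(6.6946878 × 10^-4) = 0.02587.

0.02587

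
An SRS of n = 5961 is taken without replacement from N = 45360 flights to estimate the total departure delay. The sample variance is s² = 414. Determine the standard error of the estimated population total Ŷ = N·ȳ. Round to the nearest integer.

11141

Var(Ŷ) = N²·Var(ȳ) = N²·(1 − n/N)·s²/n.
f = 5961/45360 = 0.13141534; Var(ȳ) = 0.86858466·414/5961 = 0.06032445.
Var(Ŷ) = 45360² · 0.06032445 = 1.2411934 × 10^8.
SE(Ŷ) = √(1.2411934 × 10^8) = 11141.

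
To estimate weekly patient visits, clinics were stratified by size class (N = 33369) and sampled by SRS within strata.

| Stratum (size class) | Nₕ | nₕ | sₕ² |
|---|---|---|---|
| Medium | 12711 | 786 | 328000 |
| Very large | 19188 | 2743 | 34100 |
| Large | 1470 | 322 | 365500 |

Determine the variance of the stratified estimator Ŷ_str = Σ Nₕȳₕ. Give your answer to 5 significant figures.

Var(Ŷ_str) = Σₕ Nₕ²(1 − fₕ)sₕ²/nₕ.
Medium: 12711²·(1 − 786/12711)·328000/786 = 6.3254205 × 10^10.
Very large: 19188²·(1 − 2743/19188)·34100/2743 = 3.9227638 × 10^9.
Large: 1470²·(1 − 322/1470)·365500/322 = 1.9155378 × 10^9.
Sum = 6.9092507 × 10^10.

6.9093 × 10^10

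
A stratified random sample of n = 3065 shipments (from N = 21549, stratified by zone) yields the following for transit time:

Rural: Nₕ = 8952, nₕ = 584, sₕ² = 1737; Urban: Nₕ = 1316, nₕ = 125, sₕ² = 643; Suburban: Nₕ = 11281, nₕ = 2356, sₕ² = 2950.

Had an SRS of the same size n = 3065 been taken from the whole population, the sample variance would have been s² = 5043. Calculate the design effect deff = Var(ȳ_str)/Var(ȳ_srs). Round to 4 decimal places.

Var(ȳ_str) = Σ Wₕ²(1−fₕ)sₕ²/nₕ with Wₕ = Nₕ/21549:
  Rural: (8952/21549)²·(1−584/8952)·1737/584 = 0.47981572
  Urban: (1316/21549)²·(1−125/1316)·643/125 = 0.017362584
  Suburban: (11281/21549)²·(1−2356/11281)·2950/2356 = 0.27148655
  → Var(ȳ_str) = 0.76866485.
Var(ȳ_srs) = (1 − 3065/21549)·5043/3065 = 1.411326.
deff = 0.76866485 / 1.411326 = 0.5446.

0.5446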